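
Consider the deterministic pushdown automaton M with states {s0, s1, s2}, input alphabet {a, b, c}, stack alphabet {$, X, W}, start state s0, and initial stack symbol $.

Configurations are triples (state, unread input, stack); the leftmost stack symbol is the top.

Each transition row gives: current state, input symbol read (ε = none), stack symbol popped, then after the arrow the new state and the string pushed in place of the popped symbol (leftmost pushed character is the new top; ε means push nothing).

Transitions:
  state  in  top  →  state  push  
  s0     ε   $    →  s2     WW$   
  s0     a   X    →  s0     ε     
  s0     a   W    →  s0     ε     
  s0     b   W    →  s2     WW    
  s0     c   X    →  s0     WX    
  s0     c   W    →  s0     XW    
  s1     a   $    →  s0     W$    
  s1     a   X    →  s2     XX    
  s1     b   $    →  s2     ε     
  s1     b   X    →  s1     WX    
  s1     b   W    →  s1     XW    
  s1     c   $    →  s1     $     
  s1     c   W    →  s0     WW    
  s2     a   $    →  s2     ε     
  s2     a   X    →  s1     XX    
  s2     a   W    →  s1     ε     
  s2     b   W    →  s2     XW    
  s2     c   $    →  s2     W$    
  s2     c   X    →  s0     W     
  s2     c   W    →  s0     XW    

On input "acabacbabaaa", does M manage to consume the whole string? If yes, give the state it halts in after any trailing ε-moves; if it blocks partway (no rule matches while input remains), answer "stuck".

(s0, acabacbabaaa, $) ⊢ (s2, acabacbabaaa, WW$) ⊢ (s1, cabacbabaaa, W$) ⊢ (s0, abacbabaaa, WW$) ⊢ (s0, bacbabaaa, W$) ⊢ (s2, acbabaaa, WW$) ⊢ (s1, cbabaaa, W$) ⊢ (s0, babaaa, WW$) ⊢ (s2, abaaa, WWW$) ⊢ (s1, baaa, WW$) ⊢ (s1, aaa, XWW$) ⊢ (s2, aa, XXWW$) ⊢ (s1, a, XXXWW$) ⊢ (s2, ε, XXXXWW$)
All input consumed; M is in state s2.

s2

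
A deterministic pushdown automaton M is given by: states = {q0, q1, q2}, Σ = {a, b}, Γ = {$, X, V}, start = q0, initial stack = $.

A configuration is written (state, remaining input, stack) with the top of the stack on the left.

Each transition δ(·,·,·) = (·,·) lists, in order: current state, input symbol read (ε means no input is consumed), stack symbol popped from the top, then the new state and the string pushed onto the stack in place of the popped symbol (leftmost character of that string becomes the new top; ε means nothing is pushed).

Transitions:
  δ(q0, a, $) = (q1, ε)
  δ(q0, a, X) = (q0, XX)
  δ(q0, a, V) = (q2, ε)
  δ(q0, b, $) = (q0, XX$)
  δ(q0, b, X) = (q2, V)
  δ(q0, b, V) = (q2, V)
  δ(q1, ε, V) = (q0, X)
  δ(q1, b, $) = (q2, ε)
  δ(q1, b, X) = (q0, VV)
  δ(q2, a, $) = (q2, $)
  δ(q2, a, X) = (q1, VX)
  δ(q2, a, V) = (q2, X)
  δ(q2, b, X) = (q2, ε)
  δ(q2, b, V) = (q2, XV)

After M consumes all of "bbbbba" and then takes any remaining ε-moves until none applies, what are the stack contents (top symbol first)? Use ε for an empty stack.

XXVX$

(q0, bbbbba, $)
  read b, top $: go to q0, push XX$ → (q0, bbbba, XX$)
  read b, top X: go to q2, push V → (q2, bbba, VX$)
  read b, top V: go to q2, push XV → (q2, bba, XVX$)
  read b, top X: go to q2, push ε → (q2, ba, VX$)
  read b, top V: go to q2, push XV → (q2, a, XVX$)
  read a, top X: go to q1, push VX → (q1, ε, VXVX$)
  ε-move, top V: go to q0, push X → (q0, ε, XXVX$)
All input consumed in state q0 with stack XXVX$.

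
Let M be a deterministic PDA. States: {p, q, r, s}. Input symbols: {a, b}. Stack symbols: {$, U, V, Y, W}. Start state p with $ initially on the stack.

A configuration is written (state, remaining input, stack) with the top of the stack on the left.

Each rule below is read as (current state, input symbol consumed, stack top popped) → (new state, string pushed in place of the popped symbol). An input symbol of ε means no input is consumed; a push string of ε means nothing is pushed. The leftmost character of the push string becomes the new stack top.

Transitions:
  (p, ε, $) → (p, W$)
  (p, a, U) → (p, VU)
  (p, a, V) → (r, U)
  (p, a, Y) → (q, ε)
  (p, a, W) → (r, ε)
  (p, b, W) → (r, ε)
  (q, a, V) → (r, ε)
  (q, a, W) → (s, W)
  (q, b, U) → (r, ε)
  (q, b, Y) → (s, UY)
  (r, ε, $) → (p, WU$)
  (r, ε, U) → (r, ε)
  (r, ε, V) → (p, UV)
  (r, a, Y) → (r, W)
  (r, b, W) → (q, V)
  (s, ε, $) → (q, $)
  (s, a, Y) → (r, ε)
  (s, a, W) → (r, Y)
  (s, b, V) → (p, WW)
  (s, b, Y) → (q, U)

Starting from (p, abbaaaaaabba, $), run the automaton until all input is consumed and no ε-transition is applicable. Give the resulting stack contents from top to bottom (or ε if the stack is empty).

WU$

(p, abbaaaaaabba, $)
  ε-move, top $: go to p, push W$ → (p, abbaaaaaabba, W$)
  read a, top W: go to r, push ε → (r, bbaaaaaabba, $)
  ε-move, top $: go to p, push WU$ → (p, bbaaaaaabba, WU$)
  read b, top W: go to r, push ε → (r, baaaaaabba, U$)
  ε-move, top U: go to r, push ε → (r, baaaaaabba, $)
  ε-move, top $: go to p, push WU$ → (p, baaaaaabba, WU$)
  read b, top W: go to r, push ε → (r, aaaaaabba, U$)
  ε-move, top U: go to r, push ε → (r, aaaaaabba, $)
  ε-move, top $: go to p, push WU$ → (p, aaaaaabba, WU$)
  read a, top W: go to r, push ε → (r, aaaaabba, U$)
  ε-move, top U: go to r, push ε → (r, aaaaabba, $)
  ε-move, top $: go to p, push WU$ → (p, aaaaabba, WU$)
  read a, top W: go to r, push ε → (r, aaaabba, U$)
  ε-move, top U: go to r, push ε → (r, aaaabba, $)
  ε-move, top $: go to p, push WU$ → (p, aaaabba, WU$)
  read a, top W: go to r, push ε → (r, aaabba, U$)
  ε-move, top U: go to r, push ε → (r, aaabba, $)
  ε-move, top $: go to p, push WU$ → (p, aaabba, WU$)
  read a, top W: go to r, push ε → (r, aabba, U$)
  ε-move, top U: go to r, push ε → (r, aabba, $)
  ε-move, top $: go to p, push WU$ → (p, aabba, WU$)
  read a, top W: go to r, push ε → (r, abba, U$)
  ε-move, top U: go to r, push ε → (r, abba, $)
  ε-move, top $: go to p, push WU$ → (p, abba, WU$)
  read a, top W: go to r, push ε → (r, bba, U$)
  ε-move, top U: go to r, push ε → (r, bba, $)
  ε-move, top $: go to p, push WU$ → (p, bba, WU$)
  read b, top W: go to r, push ε → (r, ba, U$)
  ε-move, top U: go to r, push ε → (r, ba, $)
  ε-move, top $: go to p, push WU$ → (p, ba, WU$)
  read b, top W: go to r, push ε → (r, a, U$)
  ε-move, top U: go to r, push ε → (r, a, $)
  ε-move, top $: go to p, push WU$ → (p, a, WU$)
  read a, top W: go to r, push ε → (r, ε, U$)
  ε-move, top U: go to r, push ε → (r, ε, $)
  ε-move, top $: go to p, push WU$ → (p, ε, WU$)
All input consumed in state p with stack WU$.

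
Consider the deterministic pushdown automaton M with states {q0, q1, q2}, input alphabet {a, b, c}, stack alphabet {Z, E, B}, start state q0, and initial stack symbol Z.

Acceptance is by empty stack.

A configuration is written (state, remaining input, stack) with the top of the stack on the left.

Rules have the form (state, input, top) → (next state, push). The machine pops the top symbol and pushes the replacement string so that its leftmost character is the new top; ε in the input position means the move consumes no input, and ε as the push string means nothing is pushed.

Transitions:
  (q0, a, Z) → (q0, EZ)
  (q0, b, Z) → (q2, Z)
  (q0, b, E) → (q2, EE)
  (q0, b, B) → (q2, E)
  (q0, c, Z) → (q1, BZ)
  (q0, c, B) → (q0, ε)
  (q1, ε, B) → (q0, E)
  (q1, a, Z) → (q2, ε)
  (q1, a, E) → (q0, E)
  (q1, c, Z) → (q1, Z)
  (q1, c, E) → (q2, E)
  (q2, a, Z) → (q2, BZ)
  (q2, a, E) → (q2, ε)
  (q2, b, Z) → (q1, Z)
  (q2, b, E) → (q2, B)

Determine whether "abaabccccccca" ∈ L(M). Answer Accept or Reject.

(q0, abaabccccccca, Z)
  read a, top Z: go to q0, push EZ → (q0, baabccccccca, EZ)
  read b, top E: go to q2, push EE → (q2, aabccccccca, EEZ)
  read a, top E: go to q2, push ε → (q2, abccccccca, EZ)
  read a, top E: go to q2, push ε → (q2, bccccccca, Z)
  read b, top Z: go to q1, push Z → (q1, ccccccca, Z)
  read c, top Z: go to q1, push Z → (q1, cccccca, Z)
  read c, top Z: go to q1, push Z → (q1, ccccca, Z)
  read c, top Z: go to q1, push Z → (q1, cccca, Z)
  read c, top Z: go to q1, push Z → (q1, ccca, Z)
  read c, top Z: go to q1, push Z → (q1, cca, Z)
  read c, top Z: go to q1, push Z → (q1, ca, Z)
  read c, top Z: go to q1, push Z → (q1, a, Z)
  read a, top Z: go to q2, push ε → (q2, ε, ε)
All input consumed and the stack is empty.

Accept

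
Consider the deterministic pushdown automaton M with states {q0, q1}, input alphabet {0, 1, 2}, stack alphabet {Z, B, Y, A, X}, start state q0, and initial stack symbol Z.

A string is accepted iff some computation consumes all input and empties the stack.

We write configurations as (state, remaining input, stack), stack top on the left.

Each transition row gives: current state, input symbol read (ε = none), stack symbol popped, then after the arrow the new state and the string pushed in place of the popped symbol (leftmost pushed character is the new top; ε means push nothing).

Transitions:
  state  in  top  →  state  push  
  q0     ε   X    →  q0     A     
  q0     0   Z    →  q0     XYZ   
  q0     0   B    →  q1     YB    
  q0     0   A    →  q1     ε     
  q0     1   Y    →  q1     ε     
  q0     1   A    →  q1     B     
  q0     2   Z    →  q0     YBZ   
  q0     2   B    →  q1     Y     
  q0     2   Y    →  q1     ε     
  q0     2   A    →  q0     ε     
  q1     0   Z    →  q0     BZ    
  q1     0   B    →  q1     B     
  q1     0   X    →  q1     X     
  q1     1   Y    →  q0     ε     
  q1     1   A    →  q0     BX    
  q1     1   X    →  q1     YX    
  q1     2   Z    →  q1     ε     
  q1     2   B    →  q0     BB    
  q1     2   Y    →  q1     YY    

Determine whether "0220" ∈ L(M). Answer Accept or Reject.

Reject

(q0, 0220, Z)
  read 0, top Z: go to q0, push XYZ → (q0, 220, XYZ)
  ε-move, top X: go to q0, push A → (q0, 220, AYZ)
  read 2, top A: go to q0, push ε → (q0, 20, YZ)
  read 2, top Y: go to q1, push ε → (q1, 0, Z)
  read 0, top Z: go to q0, push BZ → (q0, ε, BZ)
All input consumed; stack is BZ, not empty, and no further ε-move applies.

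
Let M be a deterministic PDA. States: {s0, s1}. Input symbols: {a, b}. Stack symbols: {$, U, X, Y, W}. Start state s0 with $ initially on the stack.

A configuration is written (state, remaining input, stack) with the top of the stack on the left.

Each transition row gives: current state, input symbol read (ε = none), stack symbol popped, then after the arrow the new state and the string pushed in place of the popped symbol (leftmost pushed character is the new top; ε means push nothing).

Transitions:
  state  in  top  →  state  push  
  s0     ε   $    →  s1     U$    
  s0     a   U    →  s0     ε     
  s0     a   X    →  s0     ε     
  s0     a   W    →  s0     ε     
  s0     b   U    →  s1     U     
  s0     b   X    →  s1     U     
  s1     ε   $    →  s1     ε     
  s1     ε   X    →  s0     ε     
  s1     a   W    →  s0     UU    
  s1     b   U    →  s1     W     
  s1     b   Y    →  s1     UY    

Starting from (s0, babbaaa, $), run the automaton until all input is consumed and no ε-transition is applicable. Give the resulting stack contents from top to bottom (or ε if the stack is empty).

U$

(s0, babbaaa, $) ⊢ (s1, babbaaa, U$) ⊢ (s1, abbaaa, W$) ⊢ (s0, bbaaa, UU$) ⊢ (s1, baaa, UU$) ⊢ (s1, aaa, WU$) ⊢ (s0, aa, UUU$) ⊢ (s0, a, UU$) ⊢ (s0, ε, U$)
All input consumed in state s0 with stack U$.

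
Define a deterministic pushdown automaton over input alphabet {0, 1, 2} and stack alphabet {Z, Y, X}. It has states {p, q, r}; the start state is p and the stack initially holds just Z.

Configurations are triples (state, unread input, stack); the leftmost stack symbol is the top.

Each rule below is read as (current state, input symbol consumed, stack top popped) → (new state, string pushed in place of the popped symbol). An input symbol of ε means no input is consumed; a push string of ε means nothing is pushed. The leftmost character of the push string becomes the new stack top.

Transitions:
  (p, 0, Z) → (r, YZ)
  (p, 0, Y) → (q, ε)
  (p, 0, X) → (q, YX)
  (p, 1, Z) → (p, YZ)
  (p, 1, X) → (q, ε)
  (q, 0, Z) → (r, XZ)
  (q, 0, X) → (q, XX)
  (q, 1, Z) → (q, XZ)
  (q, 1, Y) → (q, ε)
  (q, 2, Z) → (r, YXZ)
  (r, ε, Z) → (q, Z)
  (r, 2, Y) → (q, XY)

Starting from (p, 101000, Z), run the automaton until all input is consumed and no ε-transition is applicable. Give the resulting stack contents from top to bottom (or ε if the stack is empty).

(p, 101000, Z)
  read 1, top Z: go to p, push YZ → (p, 01000, YZ)
  read 0, top Y: go to q, push ε → (q, 1000, Z)
  read 1, top Z: go to q, push XZ → (q, 000, XZ)
  read 0, top X: go to q, push XX → (q, 00, XXZ)
  read 0, top X: go to q, push XX → (q, 0, XXXZ)
  read 0, top X: go to q, push XX → (q, ε, XXXXZ)
All input consumed in state q with stack XXXXZ.

XXXXZ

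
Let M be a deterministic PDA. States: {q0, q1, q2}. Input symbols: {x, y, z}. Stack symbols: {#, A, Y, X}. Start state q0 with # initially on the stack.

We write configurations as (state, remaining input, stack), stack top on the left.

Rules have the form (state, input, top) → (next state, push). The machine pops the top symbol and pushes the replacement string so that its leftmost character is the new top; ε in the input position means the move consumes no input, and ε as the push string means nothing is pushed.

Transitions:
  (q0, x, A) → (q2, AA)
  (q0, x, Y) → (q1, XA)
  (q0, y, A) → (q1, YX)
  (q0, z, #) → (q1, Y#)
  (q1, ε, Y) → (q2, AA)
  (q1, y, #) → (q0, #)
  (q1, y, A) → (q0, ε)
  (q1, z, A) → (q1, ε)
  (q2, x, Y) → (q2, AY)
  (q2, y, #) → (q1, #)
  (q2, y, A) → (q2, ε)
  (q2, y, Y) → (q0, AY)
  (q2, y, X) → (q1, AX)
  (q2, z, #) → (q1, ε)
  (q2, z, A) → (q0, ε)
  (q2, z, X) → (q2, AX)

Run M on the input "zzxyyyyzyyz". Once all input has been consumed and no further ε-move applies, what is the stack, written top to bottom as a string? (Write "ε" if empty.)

(q0, zzxyyyyzyyz, #)
  read z, top #: go to q1, push Y# → (q1, zxyyyyzyyz, Y#)
  ε-move, top Y: go to q2, push AA → (q2, zxyyyyzyyz, AA#)
  read z, top A: go to q0, push ε → (q0, xyyyyzyyz, A#)
  read x, top A: go to q2, push AA → (q2, yyyyzyyz, AA#)
  read y, top A: go to q2, push ε → (q2, yyyzyyz, A#)
  read y, top A: go to q2, push ε → (q2, yyzyyz, #)
  read y, top #: go to q1, push # → (q1, yzyyz, #)
  read y, top #: go to q0, push # → (q0, zyyz, #)
  read z, top #: go to q1, push Y# → (q1, yyz, Y#)
  ε-move, top Y: go to q2, push AA → (q2, yyz, AA#)
  read y, top A: go to q2, push ε → (q2, yz, A#)
  read y, top A: go to q2, push ε → (q2, z, #)
  read z, top #: go to q1, push ε → (q1, ε, ε)
All input consumed in state q1 with stack ε.

ε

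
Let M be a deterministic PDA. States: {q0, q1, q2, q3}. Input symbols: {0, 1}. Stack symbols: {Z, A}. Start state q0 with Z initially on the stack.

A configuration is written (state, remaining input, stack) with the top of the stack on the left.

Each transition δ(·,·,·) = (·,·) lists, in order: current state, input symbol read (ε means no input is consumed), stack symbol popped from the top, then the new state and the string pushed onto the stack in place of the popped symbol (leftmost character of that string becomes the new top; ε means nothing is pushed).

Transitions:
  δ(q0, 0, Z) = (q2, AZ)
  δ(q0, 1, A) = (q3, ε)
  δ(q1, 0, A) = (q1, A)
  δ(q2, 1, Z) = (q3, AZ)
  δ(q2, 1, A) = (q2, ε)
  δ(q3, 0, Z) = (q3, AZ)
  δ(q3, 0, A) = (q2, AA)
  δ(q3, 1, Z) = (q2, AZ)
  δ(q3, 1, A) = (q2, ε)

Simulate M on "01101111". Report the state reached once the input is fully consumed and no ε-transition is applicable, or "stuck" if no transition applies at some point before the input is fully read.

(q0, 01101111, Z) ⊢ (q2, 1101111, AZ) ⊢ (q2, 101111, Z) ⊢ (q3, 01111, AZ) ⊢ (q2, 1111, AAZ) ⊢ (q2, 111, AZ) ⊢ (q2, 11, Z) ⊢ (q3, 1, AZ) ⊢ (q2, ε, Z)
All input consumed; M is in state q2.

q2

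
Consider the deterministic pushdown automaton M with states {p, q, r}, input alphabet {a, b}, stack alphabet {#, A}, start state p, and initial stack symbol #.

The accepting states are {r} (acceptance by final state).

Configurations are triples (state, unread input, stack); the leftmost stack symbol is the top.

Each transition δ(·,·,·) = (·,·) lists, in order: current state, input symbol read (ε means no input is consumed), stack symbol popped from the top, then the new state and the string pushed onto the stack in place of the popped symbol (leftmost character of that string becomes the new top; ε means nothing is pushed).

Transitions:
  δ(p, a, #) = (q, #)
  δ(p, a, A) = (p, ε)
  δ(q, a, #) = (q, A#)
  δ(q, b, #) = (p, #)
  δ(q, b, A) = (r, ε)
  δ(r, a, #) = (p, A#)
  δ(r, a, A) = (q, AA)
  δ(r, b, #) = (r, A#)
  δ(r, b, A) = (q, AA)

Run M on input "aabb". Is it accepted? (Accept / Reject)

(p, aabb, #)
  read a, top #: go to q, push # → (q, abb, #)
  read a, top #: go to q, push A# → (q, bb, A#)
  read b, top A: go to r, push ε → (r, b, #)
  read b, top #: go to r, push A# → (r, ε, A#)
All input consumed; state r ∈ F.

Accept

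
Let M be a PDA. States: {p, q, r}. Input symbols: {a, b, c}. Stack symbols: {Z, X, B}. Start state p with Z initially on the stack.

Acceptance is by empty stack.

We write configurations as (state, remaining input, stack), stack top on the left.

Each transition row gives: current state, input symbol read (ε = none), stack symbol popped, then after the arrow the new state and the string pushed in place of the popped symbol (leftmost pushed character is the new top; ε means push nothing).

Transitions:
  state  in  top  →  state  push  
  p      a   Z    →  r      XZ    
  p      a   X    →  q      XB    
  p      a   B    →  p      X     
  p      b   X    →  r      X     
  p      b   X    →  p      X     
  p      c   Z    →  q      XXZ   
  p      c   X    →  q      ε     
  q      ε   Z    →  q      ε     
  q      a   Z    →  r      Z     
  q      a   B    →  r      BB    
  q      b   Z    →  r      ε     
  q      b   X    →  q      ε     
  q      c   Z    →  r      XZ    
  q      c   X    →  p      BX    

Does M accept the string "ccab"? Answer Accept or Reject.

No computation consumes all input and empties the stack.

Reject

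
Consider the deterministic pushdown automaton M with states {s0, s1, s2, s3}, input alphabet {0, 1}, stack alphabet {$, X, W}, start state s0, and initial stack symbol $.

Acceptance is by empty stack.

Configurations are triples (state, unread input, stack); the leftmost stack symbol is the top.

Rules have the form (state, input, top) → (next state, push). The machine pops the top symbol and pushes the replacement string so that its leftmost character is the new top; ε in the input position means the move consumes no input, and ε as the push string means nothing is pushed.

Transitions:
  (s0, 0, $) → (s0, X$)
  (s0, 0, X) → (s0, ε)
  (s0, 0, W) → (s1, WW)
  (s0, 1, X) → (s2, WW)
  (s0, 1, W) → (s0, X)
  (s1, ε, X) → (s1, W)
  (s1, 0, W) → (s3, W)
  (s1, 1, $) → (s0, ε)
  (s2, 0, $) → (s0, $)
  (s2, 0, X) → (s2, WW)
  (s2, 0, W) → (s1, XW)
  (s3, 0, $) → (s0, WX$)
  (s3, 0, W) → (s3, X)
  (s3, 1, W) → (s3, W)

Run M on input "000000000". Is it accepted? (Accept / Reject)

(s0, 000000000, $)
  read 0, top $: go to s0, push X$ → (s0, 00000000, X$)
  read 0, top X: go to s0, push ε → (s0, 0000000, $)
  read 0, top $: go to s0, push X$ → (s0, 000000, X$)
  read 0, top X: go to s0, push ε → (s0, 00000, $)
  read 0, top $: go to s0, push X$ → (s0, 0000, X$)
  read 0, top X: go to s0, push ε → (s0, 000, $)
  read 0, top $: go to s0, push X$ → (s0, 00, X$)
  read 0, top X: go to s0, push ε → (s0, 0, $)
  read 0, top $: go to s0, push X$ → (s0, ε, X$)
All input consumed; stack is X$, not empty, and no further ε-move applies.

Reject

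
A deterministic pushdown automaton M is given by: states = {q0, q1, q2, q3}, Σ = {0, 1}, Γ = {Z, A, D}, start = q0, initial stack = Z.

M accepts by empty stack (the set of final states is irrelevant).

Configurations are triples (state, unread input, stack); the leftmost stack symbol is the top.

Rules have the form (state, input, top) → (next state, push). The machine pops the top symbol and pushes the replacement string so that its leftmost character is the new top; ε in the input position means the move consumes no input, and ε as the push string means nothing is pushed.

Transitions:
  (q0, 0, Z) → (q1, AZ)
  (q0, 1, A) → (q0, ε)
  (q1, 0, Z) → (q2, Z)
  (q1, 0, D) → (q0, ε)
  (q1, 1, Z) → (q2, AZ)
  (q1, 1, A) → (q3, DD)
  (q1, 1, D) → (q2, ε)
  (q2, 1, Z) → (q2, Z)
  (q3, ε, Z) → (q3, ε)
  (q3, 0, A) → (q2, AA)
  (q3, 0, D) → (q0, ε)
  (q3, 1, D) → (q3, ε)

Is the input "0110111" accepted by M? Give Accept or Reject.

(q0, 0110111, Z) ⊢ (q1, 110111, AZ) ⊢ (q3, 10111, DDZ) ⊢ (q3, 0111, DZ) ⊢ (q0, 111, Z)
No transition applies at (q0, 111, Z); input not fully consumed.

Reject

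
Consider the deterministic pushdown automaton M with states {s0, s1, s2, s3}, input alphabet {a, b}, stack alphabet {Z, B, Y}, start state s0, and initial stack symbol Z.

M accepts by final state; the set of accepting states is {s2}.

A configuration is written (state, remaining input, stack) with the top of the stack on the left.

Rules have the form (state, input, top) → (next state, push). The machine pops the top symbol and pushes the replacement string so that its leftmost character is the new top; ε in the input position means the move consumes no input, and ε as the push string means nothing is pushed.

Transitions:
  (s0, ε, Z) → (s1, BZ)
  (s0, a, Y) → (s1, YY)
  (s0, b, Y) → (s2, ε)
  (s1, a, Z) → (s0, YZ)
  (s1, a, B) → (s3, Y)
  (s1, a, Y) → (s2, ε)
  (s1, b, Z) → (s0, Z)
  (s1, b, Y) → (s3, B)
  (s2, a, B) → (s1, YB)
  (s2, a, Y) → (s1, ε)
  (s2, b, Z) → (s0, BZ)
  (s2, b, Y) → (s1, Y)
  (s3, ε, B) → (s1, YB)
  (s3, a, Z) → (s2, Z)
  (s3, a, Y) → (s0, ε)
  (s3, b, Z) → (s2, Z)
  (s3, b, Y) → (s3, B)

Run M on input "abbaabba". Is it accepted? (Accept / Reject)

Accept

(s0, abbaabba, Z) ⊢ (s1, abbaabba, BZ) ⊢ (s3, bbaabba, YZ) ⊢ (s3, baabba, BZ) ⊢ (s1, baabba, YBZ) ⊢ (s3, aabba, BBZ) ⊢ (s1, aabba, YBBZ) ⊢ (s2, abba, BBZ) ⊢ (s1, bba, YBBZ) ⊢ (s3, ba, BBBZ) ⊢ (s1, ba, YBBBZ) ⊢ (s3, a, BBBBZ) ⊢ (s1, a, YBBBBZ) ⊢ (s2, ε, BBBBZ)
All input consumed; state s2 ∈ F.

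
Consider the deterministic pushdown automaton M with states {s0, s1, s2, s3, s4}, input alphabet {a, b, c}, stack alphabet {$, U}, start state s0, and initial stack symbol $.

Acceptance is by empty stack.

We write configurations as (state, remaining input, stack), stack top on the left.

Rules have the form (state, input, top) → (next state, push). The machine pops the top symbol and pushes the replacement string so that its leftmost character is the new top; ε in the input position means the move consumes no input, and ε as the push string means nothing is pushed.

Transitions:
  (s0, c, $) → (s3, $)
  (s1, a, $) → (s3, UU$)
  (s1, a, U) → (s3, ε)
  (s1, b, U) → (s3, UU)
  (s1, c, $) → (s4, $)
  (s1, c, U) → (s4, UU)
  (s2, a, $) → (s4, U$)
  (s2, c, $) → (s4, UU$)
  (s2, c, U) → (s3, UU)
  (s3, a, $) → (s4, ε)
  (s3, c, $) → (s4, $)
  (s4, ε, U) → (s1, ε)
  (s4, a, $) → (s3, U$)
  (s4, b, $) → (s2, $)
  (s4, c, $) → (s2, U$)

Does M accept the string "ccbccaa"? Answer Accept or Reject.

(s0, ccbccaa, $) ⊢ (s3, cbccaa, $) ⊢ (s4, bccaa, $) ⊢ (s2, ccaa, $) ⊢ (s4, caa, UU$) ⊢ (s1, caa, U$) ⊢ (s4, aa, UU$) ⊢ (s1, aa, U$) ⊢ (s3, a, $) ⊢ (s4, ε, ε)
All input consumed and the stack is empty.

Accept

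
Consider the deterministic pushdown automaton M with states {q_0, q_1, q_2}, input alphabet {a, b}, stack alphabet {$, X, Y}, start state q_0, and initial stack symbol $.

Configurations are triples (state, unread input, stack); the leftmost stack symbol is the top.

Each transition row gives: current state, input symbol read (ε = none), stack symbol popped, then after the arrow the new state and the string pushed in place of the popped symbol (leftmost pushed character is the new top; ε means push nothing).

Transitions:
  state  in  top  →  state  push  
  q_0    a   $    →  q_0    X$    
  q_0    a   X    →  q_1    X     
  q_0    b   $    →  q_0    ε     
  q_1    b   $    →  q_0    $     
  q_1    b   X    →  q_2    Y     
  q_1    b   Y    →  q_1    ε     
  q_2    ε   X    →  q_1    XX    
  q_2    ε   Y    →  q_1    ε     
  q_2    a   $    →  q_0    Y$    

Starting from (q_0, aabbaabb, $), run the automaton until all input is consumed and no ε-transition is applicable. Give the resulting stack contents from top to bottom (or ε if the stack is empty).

(q_0, aabbaabb, $) ⊢ (q_0, abbaabb, X$) ⊢ (q_1, bbaabb, X$) ⊢ (q_2, baabb, Y$) ⊢ (q_1, baabb, $) ⊢ (q_0, aabb, $) ⊢ (q_0, abb, X$) ⊢ (q_1, bb, X$) ⊢ (q_2, b, Y$) ⊢ (q_1, b, $) ⊢ (q_0, ε, $)
All input consumed in state q_0 with stack $.

$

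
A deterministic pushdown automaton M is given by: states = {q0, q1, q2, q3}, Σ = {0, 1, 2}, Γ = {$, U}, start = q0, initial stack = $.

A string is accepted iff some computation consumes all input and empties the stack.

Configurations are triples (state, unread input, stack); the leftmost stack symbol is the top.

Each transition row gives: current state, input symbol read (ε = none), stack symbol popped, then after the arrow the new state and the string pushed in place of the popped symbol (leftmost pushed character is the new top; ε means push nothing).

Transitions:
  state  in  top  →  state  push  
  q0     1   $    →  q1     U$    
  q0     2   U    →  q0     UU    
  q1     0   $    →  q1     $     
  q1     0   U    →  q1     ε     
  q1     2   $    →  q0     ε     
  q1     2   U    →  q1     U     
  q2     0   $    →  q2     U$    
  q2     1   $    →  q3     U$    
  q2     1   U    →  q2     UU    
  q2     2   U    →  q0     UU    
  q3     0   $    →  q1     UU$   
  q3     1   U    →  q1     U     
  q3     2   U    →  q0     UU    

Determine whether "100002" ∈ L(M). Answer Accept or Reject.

Accept

(q0, 100002, $)
  read 1, top $: go to q1, push U$ → (q1, 00002, U$)
  read 0, top U: go to q1, push ε → (q1, 0002, $)
  read 0, top $: go to q1, push $ → (q1, 002, $)
  read 0, top $: go to q1, push $ → (q1, 02, $)
  read 0, top $: go to q1, push $ → (q1, 2, $)
  read 2, top $: go to q0, push ε → (q0, ε, ε)
All input consumed and the stack is empty.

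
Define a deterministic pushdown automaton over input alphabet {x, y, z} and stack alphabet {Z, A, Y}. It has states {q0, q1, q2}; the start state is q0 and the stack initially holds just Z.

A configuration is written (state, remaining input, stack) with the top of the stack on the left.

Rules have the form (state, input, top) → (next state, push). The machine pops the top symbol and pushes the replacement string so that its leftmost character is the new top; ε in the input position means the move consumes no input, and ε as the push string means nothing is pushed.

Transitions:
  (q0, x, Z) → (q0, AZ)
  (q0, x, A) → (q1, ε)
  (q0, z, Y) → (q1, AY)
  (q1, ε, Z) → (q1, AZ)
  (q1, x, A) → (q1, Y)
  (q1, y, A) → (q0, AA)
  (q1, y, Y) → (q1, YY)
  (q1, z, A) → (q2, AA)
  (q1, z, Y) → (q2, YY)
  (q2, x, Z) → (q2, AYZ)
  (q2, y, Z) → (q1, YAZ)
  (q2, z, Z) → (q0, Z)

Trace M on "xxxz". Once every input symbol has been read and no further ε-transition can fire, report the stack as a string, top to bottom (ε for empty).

(q0, xxxz, Z)
  read x, top Z: go to q0, push AZ → (q0, xxz, AZ)
  read x, top A: go to q1, push ε → (q1, xz, Z)
  ε-move, top Z: go to q1, push AZ → (q1, xz, AZ)
  read x, top A: go to q1, push Y → (q1, z, YZ)
  read z, top Y: go to q2, push YY → (q2, ε, YYZ)
All input consumed in state q2 with stack YYZ.

YYZ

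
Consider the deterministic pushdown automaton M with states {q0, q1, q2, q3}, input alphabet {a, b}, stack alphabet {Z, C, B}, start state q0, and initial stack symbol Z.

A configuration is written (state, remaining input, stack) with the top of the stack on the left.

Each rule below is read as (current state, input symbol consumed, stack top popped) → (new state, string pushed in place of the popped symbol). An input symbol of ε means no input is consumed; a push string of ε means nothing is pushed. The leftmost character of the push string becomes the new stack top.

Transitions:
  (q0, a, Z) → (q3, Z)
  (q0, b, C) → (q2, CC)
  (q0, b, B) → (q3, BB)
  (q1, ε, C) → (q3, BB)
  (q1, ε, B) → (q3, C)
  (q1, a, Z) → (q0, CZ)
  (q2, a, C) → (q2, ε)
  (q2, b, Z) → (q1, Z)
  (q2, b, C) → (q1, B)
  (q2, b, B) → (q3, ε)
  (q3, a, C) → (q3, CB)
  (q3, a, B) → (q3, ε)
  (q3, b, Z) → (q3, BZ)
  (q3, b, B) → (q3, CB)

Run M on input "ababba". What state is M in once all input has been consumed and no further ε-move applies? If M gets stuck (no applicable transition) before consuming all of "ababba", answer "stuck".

q3

(q0, ababba, Z) ⊢ (q3, babba, Z) ⊢ (q3, abba, BZ) ⊢ (q3, bba, Z) ⊢ (q3, ba, BZ) ⊢ (q3, a, CBZ) ⊢ (q3, ε, CBBZ)
All input consumed; M is in state q3.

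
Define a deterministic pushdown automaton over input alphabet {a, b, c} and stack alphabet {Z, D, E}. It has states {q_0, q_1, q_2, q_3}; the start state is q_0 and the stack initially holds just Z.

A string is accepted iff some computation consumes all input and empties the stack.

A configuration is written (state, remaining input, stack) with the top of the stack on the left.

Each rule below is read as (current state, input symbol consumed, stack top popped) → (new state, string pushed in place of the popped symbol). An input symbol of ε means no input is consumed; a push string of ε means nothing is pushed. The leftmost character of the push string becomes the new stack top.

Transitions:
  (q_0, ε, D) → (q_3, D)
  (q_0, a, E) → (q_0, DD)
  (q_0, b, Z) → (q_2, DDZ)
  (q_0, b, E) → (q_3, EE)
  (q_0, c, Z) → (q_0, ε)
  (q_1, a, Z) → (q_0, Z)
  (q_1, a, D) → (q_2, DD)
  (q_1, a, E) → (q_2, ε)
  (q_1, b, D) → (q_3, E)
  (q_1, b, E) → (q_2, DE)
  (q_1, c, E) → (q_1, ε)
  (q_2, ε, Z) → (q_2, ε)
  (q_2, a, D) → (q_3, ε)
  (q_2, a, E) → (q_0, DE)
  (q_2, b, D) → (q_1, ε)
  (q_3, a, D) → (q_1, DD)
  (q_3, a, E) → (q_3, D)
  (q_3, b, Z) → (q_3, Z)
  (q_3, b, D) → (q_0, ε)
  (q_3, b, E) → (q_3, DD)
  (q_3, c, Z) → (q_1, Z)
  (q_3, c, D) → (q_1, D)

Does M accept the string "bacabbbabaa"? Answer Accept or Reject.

(q_0, bacabbbabaa, Z) ⊢ (q_2, acabbbabaa, DDZ) ⊢ (q_3, cabbbabaa, DZ) ⊢ (q_1, abbbabaa, DZ) ⊢ (q_2, bbbabaa, DDZ) ⊢ (q_1, bbabaa, DZ) ⊢ (q_3, babaa, EZ) ⊢ (q_3, abaa, DDZ) ⊢ (q_1, baa, DDDZ) ⊢ (q_3, aa, EDDZ) ⊢ (q_3, a, DDDZ) ⊢ (q_1, ε, DDDDZ)
All input consumed; stack is DDDDZ, not empty, and no further ε-move applies.

Reject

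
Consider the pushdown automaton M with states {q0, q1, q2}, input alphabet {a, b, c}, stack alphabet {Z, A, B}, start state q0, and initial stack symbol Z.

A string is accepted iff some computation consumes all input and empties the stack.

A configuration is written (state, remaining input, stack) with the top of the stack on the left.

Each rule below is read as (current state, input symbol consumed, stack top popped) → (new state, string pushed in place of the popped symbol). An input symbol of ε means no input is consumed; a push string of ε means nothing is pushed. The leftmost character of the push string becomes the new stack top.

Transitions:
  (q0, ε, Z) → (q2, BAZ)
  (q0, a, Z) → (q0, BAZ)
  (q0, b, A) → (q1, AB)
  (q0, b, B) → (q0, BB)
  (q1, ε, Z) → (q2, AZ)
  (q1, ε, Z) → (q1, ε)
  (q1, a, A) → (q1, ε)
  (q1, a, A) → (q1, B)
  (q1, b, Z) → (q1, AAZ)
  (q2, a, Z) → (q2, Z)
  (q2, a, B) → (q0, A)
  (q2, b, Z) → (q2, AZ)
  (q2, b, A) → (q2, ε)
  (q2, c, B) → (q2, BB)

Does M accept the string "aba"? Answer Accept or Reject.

Reject

No computation consumes all input and empties the stack.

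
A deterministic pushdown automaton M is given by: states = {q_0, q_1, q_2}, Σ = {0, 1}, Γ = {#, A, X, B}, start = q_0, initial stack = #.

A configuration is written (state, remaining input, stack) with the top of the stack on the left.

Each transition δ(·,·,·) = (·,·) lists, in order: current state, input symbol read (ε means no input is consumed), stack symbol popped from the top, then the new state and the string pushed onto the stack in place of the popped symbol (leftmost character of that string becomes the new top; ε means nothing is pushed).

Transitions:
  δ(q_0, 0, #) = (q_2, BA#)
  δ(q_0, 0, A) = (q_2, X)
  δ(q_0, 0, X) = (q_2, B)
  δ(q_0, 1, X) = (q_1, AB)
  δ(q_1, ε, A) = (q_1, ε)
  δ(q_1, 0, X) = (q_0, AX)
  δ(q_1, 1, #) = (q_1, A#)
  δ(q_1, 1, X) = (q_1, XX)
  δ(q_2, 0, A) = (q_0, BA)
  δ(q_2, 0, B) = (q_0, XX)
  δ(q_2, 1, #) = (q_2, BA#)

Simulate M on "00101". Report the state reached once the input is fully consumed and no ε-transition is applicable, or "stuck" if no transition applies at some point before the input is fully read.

(q_0, 00101, #) ⊢ (q_2, 0101, BA#) ⊢ (q_0, 101, XXA#) ⊢ (q_1, 01, ABXA#) ⊢ (q_1, 01, BXA#)
No transition for (q_1, 0, top B); M blocks with input 01 remaining.

stuck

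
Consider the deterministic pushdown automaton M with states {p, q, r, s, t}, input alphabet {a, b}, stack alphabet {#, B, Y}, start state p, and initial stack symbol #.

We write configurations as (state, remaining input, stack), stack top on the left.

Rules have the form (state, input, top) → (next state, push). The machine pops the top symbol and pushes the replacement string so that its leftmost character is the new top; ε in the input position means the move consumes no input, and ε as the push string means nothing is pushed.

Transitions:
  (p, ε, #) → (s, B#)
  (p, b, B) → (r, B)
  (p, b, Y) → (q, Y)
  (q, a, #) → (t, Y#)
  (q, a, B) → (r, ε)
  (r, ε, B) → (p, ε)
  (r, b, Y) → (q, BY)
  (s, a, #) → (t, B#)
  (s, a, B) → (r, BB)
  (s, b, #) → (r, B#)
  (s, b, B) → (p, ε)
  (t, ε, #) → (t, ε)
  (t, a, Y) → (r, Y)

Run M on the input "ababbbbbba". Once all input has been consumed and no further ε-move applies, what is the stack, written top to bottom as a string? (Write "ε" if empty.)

(p, ababbbbbba, #) ⊢ (s, ababbbbbba, B#) ⊢ (r, babbbbbba, BB#) ⊢ (p, babbbbbba, B#) ⊢ (r, abbbbbba, B#) ⊢ (p, abbbbbba, #) ⊢ (s, abbbbbba, B#) ⊢ (r, bbbbbba, BB#) ⊢ (p, bbbbbba, B#) ⊢ (r, bbbbba, B#) ⊢ (p, bbbbba, #) ⊢ (s, bbbbba, B#) ⊢ (p, bbbba, #) ⊢ (s, bbbba, B#) ⊢ (p, bbba, #) ⊢ (s, bbba, B#) ⊢ (p, bba, #) ⊢ (s, bba, B#) ⊢ (p, ba, #) ⊢ (s, ba, B#) ⊢ (p, a, #) ⊢ (s, a, B#) ⊢ (r, ε, BB#) ⊢ (p, ε, B#)
All input consumed in state p with stack B#.

B#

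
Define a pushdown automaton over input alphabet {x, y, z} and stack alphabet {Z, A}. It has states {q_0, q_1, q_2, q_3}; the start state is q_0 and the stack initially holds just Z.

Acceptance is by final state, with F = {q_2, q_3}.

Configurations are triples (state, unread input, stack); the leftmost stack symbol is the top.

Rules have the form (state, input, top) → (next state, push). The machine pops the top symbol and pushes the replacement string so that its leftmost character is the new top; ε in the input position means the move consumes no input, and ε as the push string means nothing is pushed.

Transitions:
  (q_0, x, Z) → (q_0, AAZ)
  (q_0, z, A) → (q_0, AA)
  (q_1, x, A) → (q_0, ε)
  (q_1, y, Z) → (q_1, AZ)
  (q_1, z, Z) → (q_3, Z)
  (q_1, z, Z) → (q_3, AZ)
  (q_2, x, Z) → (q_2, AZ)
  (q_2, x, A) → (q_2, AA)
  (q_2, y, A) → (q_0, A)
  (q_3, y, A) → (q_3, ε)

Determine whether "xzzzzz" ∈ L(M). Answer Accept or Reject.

No computation consumes all input and reaches a final state.

Reject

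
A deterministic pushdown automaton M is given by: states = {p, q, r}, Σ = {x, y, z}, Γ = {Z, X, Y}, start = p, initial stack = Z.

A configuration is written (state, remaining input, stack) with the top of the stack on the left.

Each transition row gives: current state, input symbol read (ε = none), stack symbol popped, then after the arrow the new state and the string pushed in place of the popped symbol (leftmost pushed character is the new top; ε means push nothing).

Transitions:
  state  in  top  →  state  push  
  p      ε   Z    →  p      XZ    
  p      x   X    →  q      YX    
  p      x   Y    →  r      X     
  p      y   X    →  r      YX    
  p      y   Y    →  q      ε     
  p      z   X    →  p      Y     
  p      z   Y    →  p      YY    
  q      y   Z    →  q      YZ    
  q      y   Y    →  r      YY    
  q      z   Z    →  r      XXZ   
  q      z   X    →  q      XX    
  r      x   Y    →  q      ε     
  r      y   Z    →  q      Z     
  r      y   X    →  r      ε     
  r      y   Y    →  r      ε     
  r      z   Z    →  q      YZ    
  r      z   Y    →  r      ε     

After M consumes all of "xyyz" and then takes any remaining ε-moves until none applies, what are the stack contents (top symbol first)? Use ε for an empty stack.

XZ

(p, xyyz, Z)
  ε-move, top Z: go to p, push XZ → (p, xyyz, XZ)
  read x, top X: go to q, push YX → (q, yyz, YXZ)
  read y, top Y: go to r, push YY → (r, yz, YYXZ)
  read y, top Y: go to r, push ε → (r, z, YXZ)
  read z, top Y: go to r, push ε → (r, ε, XZ)
All input consumed in state r with stack XZ.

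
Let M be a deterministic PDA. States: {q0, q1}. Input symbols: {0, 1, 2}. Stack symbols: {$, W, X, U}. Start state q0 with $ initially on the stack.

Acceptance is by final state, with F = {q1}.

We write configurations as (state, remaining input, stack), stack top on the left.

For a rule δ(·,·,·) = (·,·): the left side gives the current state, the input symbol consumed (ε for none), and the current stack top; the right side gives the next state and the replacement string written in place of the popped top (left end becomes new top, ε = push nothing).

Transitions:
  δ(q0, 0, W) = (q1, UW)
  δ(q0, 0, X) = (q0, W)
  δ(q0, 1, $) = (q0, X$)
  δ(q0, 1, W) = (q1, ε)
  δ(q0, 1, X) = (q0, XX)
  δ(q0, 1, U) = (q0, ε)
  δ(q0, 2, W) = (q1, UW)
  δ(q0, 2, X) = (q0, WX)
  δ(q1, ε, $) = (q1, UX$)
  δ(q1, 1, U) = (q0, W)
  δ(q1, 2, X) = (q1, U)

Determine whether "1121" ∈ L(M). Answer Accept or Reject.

(q0, 1121, $) ⊢ (q0, 121, X$) ⊢ (q0, 21, XX$) ⊢ (q0, 1, WXX$) ⊢ (q1, ε, XX$)
All input consumed; state q1 ∈ F.

Accept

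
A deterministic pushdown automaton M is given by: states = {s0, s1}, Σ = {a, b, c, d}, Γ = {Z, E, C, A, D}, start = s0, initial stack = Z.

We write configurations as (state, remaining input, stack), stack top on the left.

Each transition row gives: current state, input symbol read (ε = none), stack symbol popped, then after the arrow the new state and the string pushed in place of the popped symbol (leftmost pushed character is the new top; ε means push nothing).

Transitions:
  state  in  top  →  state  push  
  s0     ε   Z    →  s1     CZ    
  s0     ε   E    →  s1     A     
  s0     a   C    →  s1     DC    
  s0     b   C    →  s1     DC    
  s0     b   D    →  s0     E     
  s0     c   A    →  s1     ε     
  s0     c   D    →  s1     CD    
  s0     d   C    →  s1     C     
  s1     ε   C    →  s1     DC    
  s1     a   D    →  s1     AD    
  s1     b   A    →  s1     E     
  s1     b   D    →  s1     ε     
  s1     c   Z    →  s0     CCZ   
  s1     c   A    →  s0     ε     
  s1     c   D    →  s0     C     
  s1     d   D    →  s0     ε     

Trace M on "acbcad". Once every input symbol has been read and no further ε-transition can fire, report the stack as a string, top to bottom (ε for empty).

CZ

(s0, acbcad, Z)
  ε-move, top Z: go to s1, push CZ → (s1, acbcad, CZ)
  ε-move, top C: go to s1, push DC → (s1, acbcad, DCZ)
  read a, top D: go to s1, push AD → (s1, cbcad, ADCZ)
  read c, top A: go to s0, push ε → (s0, bcad, DCZ)
  read b, top D: go to s0, push E → (s0, cad, ECZ)
  ε-move, top E: go to s1, push A → (s1, cad, ACZ)
  read c, top A: go to s0, push ε → (s0, ad, CZ)
  read a, top C: go to s1, push DC → (s1, d, DCZ)
  read d, top D: go to s0, push ε → (s0, ε, CZ)
All input consumed in state s0 with stack CZ.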